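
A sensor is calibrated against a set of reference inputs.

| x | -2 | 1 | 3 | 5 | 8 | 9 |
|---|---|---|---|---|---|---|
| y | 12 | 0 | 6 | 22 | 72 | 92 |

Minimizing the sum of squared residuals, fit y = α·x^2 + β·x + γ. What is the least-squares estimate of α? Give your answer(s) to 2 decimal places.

MᵀM·[α, β, γ]ᵀ = Mᵀy reads: 11380·α + 1386·β + 184·γ = 12712;  1386·α + 184·β + 24·γ = 1508;  184·α + 24·β + 6·γ = 204.
(Σx^2·x^2 = 11380, Σx^2·x = 1386, Σx^2 = 184, Σx·x = 184, Σx = 24, Σ1 = 6, Σx^2·y = 12712, Σx·y = 1508, Σy = 204.)
Solving the 3×3 system (Gaussian elimination) gives α = 12678/8827, β = -1864/679, γ = 8254/8827.

α = 1.44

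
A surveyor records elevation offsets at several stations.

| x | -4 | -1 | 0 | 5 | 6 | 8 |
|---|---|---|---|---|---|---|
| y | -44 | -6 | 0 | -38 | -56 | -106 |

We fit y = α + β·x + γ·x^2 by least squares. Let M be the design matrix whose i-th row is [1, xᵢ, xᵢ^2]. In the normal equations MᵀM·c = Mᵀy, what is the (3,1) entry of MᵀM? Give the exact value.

142

Row 3 ↔ basis x^2, column 1 ↔ basis 1, so (MᵀM)_{3,1} = Σᵢ x^2 = (16)·(1) + (1)·(1) + (0)·(1) + (25)·(1) + (36)·(1) + (64)·(1) = 142.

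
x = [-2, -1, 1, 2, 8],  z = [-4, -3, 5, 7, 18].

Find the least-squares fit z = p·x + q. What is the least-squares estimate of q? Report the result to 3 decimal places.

q = 1.013

Compute the Gram sums: Σx·x = 74, Σx = 8, Σ1 = 5.
Moment sums: Σx·z = 174, Σz = 23.
Normal equations: [[74, 8]; [8, 5]]·[p, q]ᵀ = [174, 23]ᵀ.
Δ = 74·5 − 8² = 306.
p = (174·5 − 8·23)/306 = 343/153; q = (74·23 − 8·174)/306 = 155/153.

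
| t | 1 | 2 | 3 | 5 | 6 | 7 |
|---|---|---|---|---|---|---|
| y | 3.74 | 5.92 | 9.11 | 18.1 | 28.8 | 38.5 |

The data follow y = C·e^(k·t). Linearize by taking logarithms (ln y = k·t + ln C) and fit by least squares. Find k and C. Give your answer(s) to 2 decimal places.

Let Y = ln y. Fitting Y = k·t + ln C by least squares:
Sums: Σt = 24.0000, Σ(t)² = 124.0000, Σln y = 15.2137, Σt·ln y = 71.7003.
Normal system: [[124.0000, 24.0000]; [24.0000, 6]]·[k, ln C]ᵀ = [71.7003, 15.2137]ᵀ.
Slope k = (n·Σt·ln y − Σt·Σln y)/(n·Σ(t)² − (Σt)²) = (6·71.7003 − 24.0000·15.2137)/168.0000 = 0.38733; ln C = (Σln y − k·Σt)/n = 0.98629, so C = exp(0.98629) = 2.68127.

k = 0.39, C = 2.68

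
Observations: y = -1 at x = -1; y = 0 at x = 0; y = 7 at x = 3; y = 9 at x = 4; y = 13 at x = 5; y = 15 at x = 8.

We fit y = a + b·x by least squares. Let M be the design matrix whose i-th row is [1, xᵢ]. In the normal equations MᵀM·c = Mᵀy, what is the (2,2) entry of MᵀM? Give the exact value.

Row 2 ↔ basis x, column 2 ↔ basis x, so (MᵀM)_{2,2} = Σᵢ (x)·(x) = (-1)·(-1) + (0)·(0) + (3)·(3) + (4)·(4) + (5)·(5) + (8)·(8) = 115.

115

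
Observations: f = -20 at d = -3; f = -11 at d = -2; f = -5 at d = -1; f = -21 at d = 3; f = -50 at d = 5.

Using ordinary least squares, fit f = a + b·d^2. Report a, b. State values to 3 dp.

The normal equations are: 5·a + 48·b = -107;  48·a + 804·b = -1668.
(Σ1 = 5, Σd^2 = 48, Σd^2·d^2 = 804, Σf = -107, Σd^2·f = -1668.)
Eliminating b: 804·(row 1) − 48·(row 2) gives 1716·a = 804·(-107) − 48·(-1668) = -5964, so a = -497/143.
Then b = ((-1668) − 48·(-497/143))/804 = -267/143.

a = -3.476, b = -1.867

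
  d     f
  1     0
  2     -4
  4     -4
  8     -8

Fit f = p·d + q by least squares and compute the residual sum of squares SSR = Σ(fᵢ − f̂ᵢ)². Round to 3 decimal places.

SSR = 4.730

With design matrix X, XᵀX = [[85, 15]; [15, 4]] and Xᵀf = [-88, -16]ᵀ.
Δ = 85·4 − 15² = 115.
p = ((-88)·4 − 15·(-16))/115 = -112/115; q = (85·(-16) − 15·(-88))/115 = -8/23.
Residuals: 152/115, -196/115, 28/115, 16/115; SSR = 544/115.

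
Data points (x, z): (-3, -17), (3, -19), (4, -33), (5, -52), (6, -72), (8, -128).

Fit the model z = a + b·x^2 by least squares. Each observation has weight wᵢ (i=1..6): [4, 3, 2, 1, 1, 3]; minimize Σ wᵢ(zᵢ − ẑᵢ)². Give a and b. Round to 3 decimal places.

Sums needed: Σwᵢ·1 = 14, Σwᵢ·x^2 = 348, Σwᵢ·x^2·x^2 = 15288.
Right-hand side: Σwᵢ·z = -699, Σwᵢ·x^2·z = -30649.
Normal equations: [[14, 348]; [348, 15288]]·[a, b]ᵀ = [-699, -30649]ᵀ.
Δ = 14·15288 − 348² = 92928.
a = ((-699)·15288 − 348·(-30649))/92928 = -155/704; b = (14·(-30649) − 348·(-699))/92928 = -8447/4224.

a = -0.220, b = -2.000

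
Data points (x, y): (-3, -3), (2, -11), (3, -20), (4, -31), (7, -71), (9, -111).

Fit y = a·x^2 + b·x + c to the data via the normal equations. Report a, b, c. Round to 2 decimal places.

a = -1.03, b = -2.80, c = -2.12

Compute the Gram sums: Σx^2·x^2 = 9396, Σx^2·x = 1144, Σx^2 = 168, Σx·x = 168, Σx = 22, Σ1 = 6.
And Σx^2·y = -13217, Σx·y = -1693, Σy = -247.
AᵀA·[a, b, c]ᵀ = Aᵀy becomes [[9396, 1144, 168]; [1144, 168, 22]; [168, 22, 6]]·[a, b, c]ᵀ = [-13217, -1693, -247]ᵀ.
Inverting the 3×3 Gram matrix, [a, b, c]ᵀ = [-201863/196476, -45905/16373, -208139/98238]ᵀ.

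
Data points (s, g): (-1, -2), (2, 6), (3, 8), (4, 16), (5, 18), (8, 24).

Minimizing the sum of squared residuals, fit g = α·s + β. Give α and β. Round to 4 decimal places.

α = 3.0549, β = 0.9744

Normal-equation sums: Σs·s = 119, Σs = 21, Σ1 = 6.
Right-hand side: Σs·g = 384, Σg = 70.
Eliminating β: 6·(row 1) − 21·(row 2) gives 273·α = 6·384 − 21·70 = 834, so α = 278/91.
Then β = (70 − 21·(278/91))/6 = 38/39.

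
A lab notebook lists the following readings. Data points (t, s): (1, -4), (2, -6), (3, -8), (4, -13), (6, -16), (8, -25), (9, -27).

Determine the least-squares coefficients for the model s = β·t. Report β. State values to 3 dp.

β = -2.991

Compute the Gram sums: Σt·t = 211.
For Aᵀs: Σt·s = -631.
So AᵀA·[β]ᵀ = Aᵀs: [[211]]·[β]ᵀ = [-631]ᵀ.
Hence β = -631 / 211 ≈ -2.99052.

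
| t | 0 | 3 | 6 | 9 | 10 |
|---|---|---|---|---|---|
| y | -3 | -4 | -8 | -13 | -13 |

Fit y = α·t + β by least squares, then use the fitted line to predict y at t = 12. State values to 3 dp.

Setting ∂/∂α … = 0 gives: 226·α + 28·β = -307;  28·α + 5·β = -41.
(Σt·t = 226, Σt = 28, Σ1 = 5, Σt·y = -307, Σy = -41.)
Eliminating β: 5·(row 1) − 28·(row 2) gives 346·α = 5·(-307) − 28·(-41) = -387, so α = -387/346.
Then β = ((-41) − 28·(-387/346))/5 = -335/173.
At t = 12: ŷ = (-387/346)·(12) + (-335/173)·(1) = -2657/173.

ŷ = -15.358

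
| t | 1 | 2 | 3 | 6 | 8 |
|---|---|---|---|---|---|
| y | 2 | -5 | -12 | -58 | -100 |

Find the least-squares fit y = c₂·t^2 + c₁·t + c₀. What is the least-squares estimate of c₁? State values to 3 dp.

Setting ∂/∂c₂ … = 0 gives: 5490·c₂ + 764·c₁ + 114·c₀ = -8614;  764·c₂ + 114·c₁ + 20·c₀ = -1192;  114·c₂ + 20·c₁ + 5·c₀ = -173.
(Σt^2·t^2 = 5490, Σt^2·t = 764, Σt^2 = 114, Σt·t = 114, Σt = 20, Σ1 = 5, Σt^2·y = -8614, Σt·y = -1192, Σy = -173.)
Inverting the 3×3 Gram matrix, [c₂, c₁, c₀]ᵀ = [-5958/4279, -814/389, 23605/4279]ᵀ.

c₁ = -2.093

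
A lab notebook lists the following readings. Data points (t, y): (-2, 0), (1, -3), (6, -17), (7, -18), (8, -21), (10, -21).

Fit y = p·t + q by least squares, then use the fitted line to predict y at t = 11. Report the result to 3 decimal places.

Entries of XᵀX: Σt·t = 254, Σt = 30, Σ1 = 6.
For Xᵀy: Σt·y = -609, Σy = -80.
XᵀX·[p, q]ᵀ = Xᵀy becomes [[254, 30]; [30, 6]]·[p, q]ᵀ = [-609, -80]ᵀ.
Eliminating q: 6·(row 1) − 30·(row 2) gives 624·p = 6·(-609) − 30·(-80) = -1254, so p = -209/104.
Then q = ((-80) − 30·(-209/104))/6 = -1025/312.
At t = 11: ŷ = (-209/104)·(11) + (-1025/312)·(1) = -3961/156.

ŷ = -25.391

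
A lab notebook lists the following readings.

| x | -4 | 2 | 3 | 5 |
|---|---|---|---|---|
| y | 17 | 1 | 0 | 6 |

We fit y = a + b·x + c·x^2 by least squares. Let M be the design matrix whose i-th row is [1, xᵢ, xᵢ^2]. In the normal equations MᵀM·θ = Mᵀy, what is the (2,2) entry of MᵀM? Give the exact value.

54

Row 2 ↔ basis x, column 2 ↔ basis x, so (MᵀM)_{2,2} = Σᵢ (x)·(x) = (-4)·(-4) + (2)·(2) + (3)·(3) + (5)·(5) = 54.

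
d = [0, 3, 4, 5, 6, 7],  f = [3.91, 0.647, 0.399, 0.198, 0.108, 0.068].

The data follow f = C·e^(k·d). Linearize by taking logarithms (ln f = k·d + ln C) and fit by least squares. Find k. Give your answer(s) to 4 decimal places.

Let Y = ln f. Fitting Y = k·d + ln C by least squares:
Σd = 25.0000, Σ(d)² = 135.0000, Σln f = -6.5240, Σd·ln f = -45.2503.
Normal system: [[135.0000, 25.0000]; [25.0000, 6]]·[k, ln C]ᵀ = [-45.2503, -6.5240]ᵀ.
Solving (det = 185.0000): k = -0.58595, ln C = 1.35413.

k = -0.5860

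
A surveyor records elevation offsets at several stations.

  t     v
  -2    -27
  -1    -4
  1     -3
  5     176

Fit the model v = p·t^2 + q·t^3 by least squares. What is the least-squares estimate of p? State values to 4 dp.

The normal system AᵀA·[p, q]ᵀ = Aᵀv is [[643, 3093]; [3093, 15691]]·[p, q]ᵀ = [4285, 22217]ᵀ.
Determinant 643·15691 − 3093² = 522664.
p = (4285·15691 − 3093·22217)/522664 = -740623/261332; q = (643·22217 − 3093·4285)/522664 = 516013/261332.

p = -2.8340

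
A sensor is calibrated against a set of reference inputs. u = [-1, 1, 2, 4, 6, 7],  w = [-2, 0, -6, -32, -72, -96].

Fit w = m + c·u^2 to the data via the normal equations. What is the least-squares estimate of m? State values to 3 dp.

m = 0.991

AᵀA·[m, c]ᵀ = Aᵀw reads: 6·m + 107·c = -208;  107·m + 3971·c = -7834.
(Σ1 = 6, Σu^2 = 107, Σu^2·u^2 = 3971, Σw = -208, Σu^2·w = -7834.)
det = 6·3971 − 107² = 12377.
m = ((-208)·3971 − 107·(-7834))/12377 = 12270/12377; c = (6·(-7834) − 107·(-208))/12377 = -24748/12377.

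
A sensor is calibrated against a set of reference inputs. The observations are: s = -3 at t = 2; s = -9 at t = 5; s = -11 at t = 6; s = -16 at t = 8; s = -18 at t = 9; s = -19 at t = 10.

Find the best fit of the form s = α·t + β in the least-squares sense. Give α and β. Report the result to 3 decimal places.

Entries of MᵀM: Σt·t = 310, Σt = 40, Σ1 = 6.
Right-hand side: Σt·s = -597, Σs = -76.
So MᵀM·[α, β]ᵀ = Mᵀs: [[310, 40]; [40, 6]]·[α, β]ᵀ = [-597, -76]ᵀ.
det = 310·6 − 40² = 260.
α = ((-597)·6 − 40·(-76))/260 = -271/130; β = (310·(-76) − 40·(-597))/260 = 16/13.

α = -2.085, β = 1.231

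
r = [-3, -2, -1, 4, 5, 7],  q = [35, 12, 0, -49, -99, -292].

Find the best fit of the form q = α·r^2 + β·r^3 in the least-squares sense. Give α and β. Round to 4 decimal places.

α = 0.9292, β = -0.9838

Compute the Gram sums: Σr^2·r^2 = 3380, Σr^2·r^3 = 20680, Σr^3·r^3 = 138164.
And Σr^2·q = -17204, Σr^3·q = -116708.
Eliminating β: 138164·(row 1) − 20680·(row 2) gives 39331920·α = 138164·(-17204) − 20680·(-116708) = 36547984, so α = 2284249/2458245.
Then β = ((-116708) − 20680·(2284249/2458245))/138164 = -483679/491649.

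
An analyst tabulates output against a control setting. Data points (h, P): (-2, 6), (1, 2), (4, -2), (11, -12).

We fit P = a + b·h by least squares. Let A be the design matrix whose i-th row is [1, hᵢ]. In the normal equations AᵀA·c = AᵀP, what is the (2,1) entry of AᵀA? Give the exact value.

Row 2 ↔ basis h, column 1 ↔ basis 1, so (AᵀA)_{2,1} = Σᵢ h = (-2)·(1) + (1)·(1) + (4)·(1) + (11)·(1) = 14.

14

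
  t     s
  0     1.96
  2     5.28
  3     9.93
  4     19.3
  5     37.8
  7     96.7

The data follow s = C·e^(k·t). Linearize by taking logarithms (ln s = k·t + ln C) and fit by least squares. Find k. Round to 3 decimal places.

k = 0.574

Let Y = ln s. Fitting Y = k·t + ln C by least squares:
XᵀX = [[103.0000, 21.0000]; [21.0000, 6]], rhs = [72.2178, 15.7965]ᵀ  (here Σt = 21.0000, Σ(t)² = 103.0000, Σln s = 15.7965, Σt·ln s = 72.2178).
Δ = 103.0000·6 − (21.0000)² = 177.0000; k = (72.2178·6 − 21.0000·15.7965)/177.0000 = 0.57390, ln C = (103.0000·15.7965 − 21.0000·72.2178)/177.0000 = 0.62408.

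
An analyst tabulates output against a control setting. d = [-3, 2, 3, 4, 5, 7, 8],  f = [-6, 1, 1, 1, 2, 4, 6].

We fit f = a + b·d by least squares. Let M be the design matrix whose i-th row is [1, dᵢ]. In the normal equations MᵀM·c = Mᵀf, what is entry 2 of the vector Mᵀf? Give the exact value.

113

Entry 2 ↔ basis d, so (Mᵀf)_{2} = Σᵢ (d)·fᵢ = (-3)·(-6) + (2)·(1) + (3)·(1) + (4)·(1) + (5)·(2) + (7)·(4) + (8)·(6) = 113.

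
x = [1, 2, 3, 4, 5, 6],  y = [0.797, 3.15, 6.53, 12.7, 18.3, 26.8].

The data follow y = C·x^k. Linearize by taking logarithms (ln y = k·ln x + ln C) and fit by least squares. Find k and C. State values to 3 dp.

k = 1.960, C = 0.797

Let Y = ln y. Fitting Y = k·ln x + ln C by least squares:
Over the data: Σln x = 6.5793, Σ(ln x)² = 9.4099, Σln y = 11.5338, Σln x·ln y = 16.9507.
Normal system: [[9.4099, 6.5793]; [6.5793, 6]]·[k, ln C]ᵀ = [16.9507, 11.5338]ᵀ.
Δ = 9.4099·6 − (6.5793)² = 13.1729; k = (16.9507·6 − 6.5793·11.5338)/13.1729 = 1.96010, ln C = (9.4099·11.5338 − 6.5793·16.9507)/13.1729 = -0.22703, so C = exp(-0.22703) = 0.79690.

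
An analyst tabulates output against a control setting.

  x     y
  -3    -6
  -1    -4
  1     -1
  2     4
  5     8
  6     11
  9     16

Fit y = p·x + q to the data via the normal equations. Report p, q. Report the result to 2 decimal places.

The normal system MᵀM·[p, q]ᵀ = Mᵀy is [[157, 19]; [19, 7]]·[p, q]ᵀ = [279, 28]ᵀ.
det = 157·7 − 19² = 738.
p = (279·7 − 19·28)/738 = 1421/738; q = (157·28 − 19·279)/738 = -905/738.

p = 1.93, q = -1.23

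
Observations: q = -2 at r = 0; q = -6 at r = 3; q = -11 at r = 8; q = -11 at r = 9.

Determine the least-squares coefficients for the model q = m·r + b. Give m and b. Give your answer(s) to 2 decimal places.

m = -1.02, b = -2.41

Forming AᵀA = [[154, 20]; [20, 4]] and Aᵀq = [-205, -30]ᵀ gives AᵀA·[m, b]ᵀ = Aᵀq.
det = 154·4 − 20² = 216.
m = ((-205)·4 − 20·(-30))/216 = -55/54; b = (154·(-30) − 20·(-205))/216 = -65/27.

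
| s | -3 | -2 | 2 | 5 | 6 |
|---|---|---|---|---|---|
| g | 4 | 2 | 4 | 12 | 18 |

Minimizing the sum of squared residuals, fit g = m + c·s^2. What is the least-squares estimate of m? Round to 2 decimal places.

m = 0.67

XᵀX·[m, c]ᵀ = Xᵀg reads: 5·m + 78·c = 40;  78·m + 2034·c = 1008.
(Σ1 = 5, Σs^2 = 78, Σs^2·s^2 = 2034, Σg = 40, Σs^2·g = 1008.)
Eliminating c: 2034·(row 1) − 78·(row 2) gives 4086·m = 2034·40 − 78·1008 = 2736, so m = 152/227.
Then c = (1008 − 78·(152/227))/2034 = 320/681.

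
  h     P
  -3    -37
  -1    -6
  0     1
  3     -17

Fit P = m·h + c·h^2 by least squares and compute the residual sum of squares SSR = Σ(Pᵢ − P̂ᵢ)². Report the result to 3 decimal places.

The normal equations are: 19·m + (-1)·c = 66;  (-1)·m + 163·c = -492.
(Σh·h = 19, Σh·h^2 = -1, Σh^2·h^2 = 163, Σh·P = 66, Σh^2·P = -492.)
det = 19·163 − (-1)² = 3096.
m = (66·163 − (-1)·(-492))/3096 = 1711/516; c = (19·(-492) − (-1)·66)/3096 = -1547/516.
Residuals: -3/43, 27/86, 1, 3/86; SSR = 95/86.

SSR = 1.105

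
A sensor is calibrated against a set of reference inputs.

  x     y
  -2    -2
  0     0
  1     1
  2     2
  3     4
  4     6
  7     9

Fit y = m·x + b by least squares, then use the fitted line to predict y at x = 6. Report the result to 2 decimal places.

ŷ = 7.80

MᵀM·[m, b]ᵀ = Mᵀy reads: 83·m + 15·b = 108;  15·m + 7·b = 20.
det = 83·7 − 15² = 356.
m = (108·7 − 15·20)/356 = 114/89; b = (83·20 − 15·108)/356 = 10/89.
At x = 6: ŷ = (114/89)·(6) + (10/89)·(1) = 694/89.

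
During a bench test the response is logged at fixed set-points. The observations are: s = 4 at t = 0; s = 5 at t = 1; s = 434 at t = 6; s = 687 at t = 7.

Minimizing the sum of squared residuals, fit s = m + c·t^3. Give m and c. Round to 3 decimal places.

Setting ∂/∂m … = 0 gives: 4·m + 560·c = 1130;  560·m + 164306·c = 329390.
(Σ1 = 4, Σt^3 = 560, Σt^3·t^3 = 164306, Σs = 1130, Σt^3·s = 329390.)
Δ = 4·164306 − 560² = 343624.
m = (1130·164306 − 560·329390)/343624 = 301845/85906; c = (4·329390 − 560·1130)/343624 = 85595/42953.

m = 3.514, c = 1.993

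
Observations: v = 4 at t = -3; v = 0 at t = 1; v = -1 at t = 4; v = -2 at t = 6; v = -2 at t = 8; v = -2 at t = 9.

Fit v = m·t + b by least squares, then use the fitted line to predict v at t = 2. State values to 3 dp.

v̂ = 0.543

XᵀX·[m, b]ᵀ = Xᵀv reads: 207·m + 25·b = -62;  25·m + 6·b = -3.
(Σt·t = 207, Σt = 25, Σ1 = 6, Σt·v = -62, Σv = -3.)
Determinant 207·6 − 25² = 617.
m = ((-62)·6 − 25·(-3))/617 = -297/617; b = (207·(-3) − 25·(-62))/617 = 929/617.
At t = 2: v̂ = (-297/617)·(2) + (929/617)·(1) = 335/617.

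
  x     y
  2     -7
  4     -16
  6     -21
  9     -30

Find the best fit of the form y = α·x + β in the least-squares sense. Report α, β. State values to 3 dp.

α = -3.196, β = -1.720

AᵀA·[α, β]ᵀ = Aᵀy reads: 137·α + 21·β = -474;  21·α + 4·β = -74.
Eliminating β: 4·(row 1) − 21·(row 2) gives 107·α = 4·(-474) − 21·(-74) = -342, so α = -342/107.
Then β = ((-74) − 21·(-342/107))/4 = -184/107.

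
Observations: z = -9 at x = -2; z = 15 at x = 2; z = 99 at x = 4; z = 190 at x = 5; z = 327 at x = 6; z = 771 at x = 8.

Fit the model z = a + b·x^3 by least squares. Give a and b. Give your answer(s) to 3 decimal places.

Sums needed: Σ1 = 6, Σx^3 = 917, Σx^3·x^3 = 328649.
For Mᵀz: Σz = 1393, Σx^3·z = 495662.
Normal equations: [[6, 917]; [917, 328649]]·[a, b]ᵀ = [1393, 495662]ᵀ.
Eliminating b: 328649·(row 1) − 917·(row 2) gives 1131005·a = 328649·1393 − 917·495662 = 3286003, so a = 3286003/1131005.
Then b = (495662 − 917·(3286003/1131005))/328649 = 1696591/1131005.

a = 2.905, b = 1.500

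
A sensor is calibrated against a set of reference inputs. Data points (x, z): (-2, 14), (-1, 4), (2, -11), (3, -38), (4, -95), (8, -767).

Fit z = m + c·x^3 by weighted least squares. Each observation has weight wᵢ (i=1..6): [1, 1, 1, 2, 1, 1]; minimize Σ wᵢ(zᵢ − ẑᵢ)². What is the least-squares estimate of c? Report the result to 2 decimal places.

MᵀWM·[m, c]ᵀ = MᵀWz reads: 7·m + 629·c = -931;  629·m + 267827·c = -401040.
(Σwᵢ·1 = 7, Σwᵢ·x^3 = 629, Σwᵢ·x^3·x^3 = 267827, Σwᵢ·z = -931, Σwᵢ·x^3·z = -401040.)
Eliminating c: 267827·(row 1) − 629·(row 2) gives 1479148·m = 267827·(-931) − 629·(-401040) = 2907223, so m = 264293/134468.
Then c = ((-401040) − 629·(264293/134468))/267827 = -201971/134468.

c = -1.50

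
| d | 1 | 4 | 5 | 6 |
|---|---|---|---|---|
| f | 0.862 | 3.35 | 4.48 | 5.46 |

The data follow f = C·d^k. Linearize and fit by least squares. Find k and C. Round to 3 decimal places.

k = 1.021, C = 0.854

Taking logs, ln f = k·ln d + ln C, so regress ln f on ln d.
XᵀX = [[7.7225, 4.7875]; [4.7875, 4]], rhs = [7.1309, 4.2575]ᵀ  (here Σln d = 4.7875, Σ(ln d)² = 7.7225, Σln f = 4.2575, Σln d·ln f = 7.1309).
Slope k = (n·Σln d·ln f − Σln d·Σln f)/(n·Σ(ln d)² − (Σln d)²) = (4·7.1309 − 4.7875·4.2575)/7.9699 = 1.02145; ln C = (Σln f − k·Σln d)/n = -0.15816, so C = exp(-0.15816) = 0.85371.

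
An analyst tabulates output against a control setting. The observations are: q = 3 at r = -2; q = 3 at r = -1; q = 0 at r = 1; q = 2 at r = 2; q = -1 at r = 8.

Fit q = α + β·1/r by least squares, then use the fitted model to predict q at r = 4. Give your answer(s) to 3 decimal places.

From the data, Σ1 = 5, Σ1/r = 1/8, Σ1/r·1/r = 161/64.
For Mᵀq: Σq = 7, Σ1/r·q = -29/8.
MᵀM·[α, β]ᵀ = Mᵀq becomes [[5, 1/8]; [1/8, 161/64]]·[α, β]ᵀ = [7, -29/8]ᵀ.
Determinant 5·(161/64) − (1/8)² = 201/16.
α = (7·(161/64) − (1/8)·(-29/8))/(201/16) = 289/201; β = (5·(-29/8) − (1/8)·7)/(201/16) = -304/201.
At r = 4: q̂ = (289/201)·(1) + (-304/201)·(1/4) = 71/67.

q̂ = 1.060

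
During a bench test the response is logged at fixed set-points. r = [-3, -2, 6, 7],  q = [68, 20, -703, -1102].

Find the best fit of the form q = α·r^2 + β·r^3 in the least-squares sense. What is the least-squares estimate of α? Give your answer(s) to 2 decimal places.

α = -1.44

With design matrix X, XᵀX = [[3794, 24308]; [24308, 165098]] and Xᵀq = [-78614, -531830]ᵀ.
Δ = 3794·165098 − 24308² = 35502948.
α = ((-78614)·165098 − 24308·(-531830))/35502948 = -1424737/986193; β = (3794·(-531830) − 24308·(-78614))/35502948 = -2967053/986193.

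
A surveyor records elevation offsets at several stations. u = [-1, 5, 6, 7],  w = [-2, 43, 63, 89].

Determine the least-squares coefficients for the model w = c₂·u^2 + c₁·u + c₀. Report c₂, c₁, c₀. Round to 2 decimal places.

c₂ = 1.95, c₁ = -0.38, c₀ = -4.32

Sums needed: Σu^2·u^2 = 4323, Σu^2·u = 683, Σu^2 = 111, Σu·u = 111, Σu = 17, Σ1 = 4.
For Aᵀw: Σu^2·w = 7702, Σu·w = 1218, Σw = 193.
So AᵀA·[c₂, c₁, c₀]ᵀ = Aᵀw: [[4323, 683, 111]; [683, 111, 17]; [111, 17, 4]]·[c₂, c₁, c₀]ᵀ = [7702, 1218, 193]ᵀ.
Row-reducing yields c₂ = 2757/1412, c₁ = -2683/7060, c₀ = -15243/3530.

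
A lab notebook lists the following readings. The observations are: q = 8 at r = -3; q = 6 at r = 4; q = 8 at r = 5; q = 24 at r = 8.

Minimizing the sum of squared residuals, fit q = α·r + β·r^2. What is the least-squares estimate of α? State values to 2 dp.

Sums needed: Σr·r = 114, Σr·r^2 = 674, Σr^2·r^2 = 5058.
Moment sums: Σr·q = 232, Σr^2·q = 1904.
So XᵀX·[α, β]ᵀ = Xᵀq: [[114, 674]; [674, 5058]]·[α, β]ᵀ = [232, 1904]ᵀ.
Determinant 114·5058 − 674² = 122336.
α = (232·5058 − 674·1904)/122336 = -6865/7646; β = (114·1904 − 674·232)/122336 = 3793/7646.

α = -0.90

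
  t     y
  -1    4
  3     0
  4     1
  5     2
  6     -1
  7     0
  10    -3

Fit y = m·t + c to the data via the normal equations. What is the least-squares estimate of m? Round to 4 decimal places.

m = -0.5726

The normal system XᵀX·[m, c]ᵀ = Xᵀy is [[236, 34]; [34, 7]]·[m, c]ᵀ = [-26, 3]ᵀ.
Eliminating c: 7·(row 1) − 34·(row 2) gives 496·m = 7·(-26) − 34·3 = -284, so m = -71/124.
Then c = (3 − 34·(-71/124))/7 = 199/62.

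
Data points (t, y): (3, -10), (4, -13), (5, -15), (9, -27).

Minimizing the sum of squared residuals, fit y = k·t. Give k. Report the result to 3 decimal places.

With design matrix A, AᵀA = [[131]] and Aᵀy = [-400]ᵀ.
Hence k = -400 / 131 ≈ -3.05344.

k = -3.053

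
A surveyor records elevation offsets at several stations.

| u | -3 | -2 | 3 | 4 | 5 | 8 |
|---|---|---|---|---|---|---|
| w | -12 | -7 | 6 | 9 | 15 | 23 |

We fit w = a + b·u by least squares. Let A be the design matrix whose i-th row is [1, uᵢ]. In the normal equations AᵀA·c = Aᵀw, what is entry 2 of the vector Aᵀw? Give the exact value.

Entry 2 ↔ basis u, so (Aᵀw)_{2} = Σᵢ (u)·wᵢ = (-3)·(-12) + (-2)·(-7) + (3)·(6) + (4)·(9) + (5)·(15) + (8)·(23) = 363.

363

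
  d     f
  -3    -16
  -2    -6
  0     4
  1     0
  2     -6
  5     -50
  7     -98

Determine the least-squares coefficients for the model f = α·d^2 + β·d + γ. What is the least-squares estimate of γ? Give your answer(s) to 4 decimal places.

γ = 2.5041

Sums needed: Σd^2·d^2 = 3140, Σd^2·d = 442, Σd^2 = 92, Σd·d = 92, Σd = 10, Σ1 = 7.
Right-hand side: Σd^2·f = -6244, Σd·f = -888, Σf = -172.
Row-reducing yields α = -192664/93801, β = -5290/93801, γ = 78296/31267.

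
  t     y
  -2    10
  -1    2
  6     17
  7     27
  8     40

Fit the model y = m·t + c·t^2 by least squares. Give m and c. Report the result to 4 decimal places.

m = -2.9134, c = 0.9771

Normal-equation sums: Σt·t = 154, Σt·t^2 = 1062, Σt^2·t^2 = 7810.
And Σt·y = 589, Σt^2·y = 4537.
Eliminating c: 7810·(row 1) − 1062·(row 2) gives 74896·m = 7810·589 − 1062·4537 = -218204, so m = -54551/18724.
Then c = (4537 − 1062·(-54551/18724))/7810 = 18295/18724.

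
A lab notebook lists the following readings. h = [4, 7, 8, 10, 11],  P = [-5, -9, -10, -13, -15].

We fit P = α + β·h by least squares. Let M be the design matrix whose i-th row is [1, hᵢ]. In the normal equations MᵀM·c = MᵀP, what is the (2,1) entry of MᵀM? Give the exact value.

40

Row 2 ↔ basis h, column 1 ↔ basis 1, so (MᵀM)_{2,1} = Σᵢ h = (4)·(1) + (7)·(1) + (8)·(1) + (10)·(1) + (11)·(1) = 40.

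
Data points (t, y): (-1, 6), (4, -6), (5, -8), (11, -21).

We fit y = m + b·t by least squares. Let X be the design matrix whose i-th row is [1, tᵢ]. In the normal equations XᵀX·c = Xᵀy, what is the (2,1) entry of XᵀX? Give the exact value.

Row 2 ↔ basis t, column 1 ↔ basis 1, so (XᵀX)_{2,1} = Σᵢ t = (-1)·(1) + (4)·(1) + (5)·(1) + (11)·(1) = 19.

19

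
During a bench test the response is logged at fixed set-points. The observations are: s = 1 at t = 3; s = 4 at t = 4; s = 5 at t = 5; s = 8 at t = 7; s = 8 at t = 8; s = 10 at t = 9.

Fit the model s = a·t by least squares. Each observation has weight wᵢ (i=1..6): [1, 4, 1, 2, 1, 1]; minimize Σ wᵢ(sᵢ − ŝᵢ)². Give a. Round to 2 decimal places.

a = 1.05

Normal-equation sums: Σwᵢ·t·t = 341.
Moment sums: Σwᵢ·t·s = 358.
MᵀWM·[a]ᵀ = MᵀWs becomes [[341]]·[a]ᵀ = [358]ᵀ.
a = 358/341 = 1.04985.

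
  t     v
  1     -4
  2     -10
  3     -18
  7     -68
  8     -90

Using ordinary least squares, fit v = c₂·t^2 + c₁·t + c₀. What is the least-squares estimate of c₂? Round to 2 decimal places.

Forming MᵀM = [[6595, 891, 127]; [891, 127, 21]; [127, 21, 5]] and Mᵀv = [-9298, -1274, -190]ᵀ gives MᵀM·[c₂, c₁, c₀]ᵀ = Mᵀv.
Solving the 3×3 system (Gaussian elimination) gives c₂ = -4120/3559, c₁ = -5690/3559, c₀ = -6696/3559.

c₂ = -1.16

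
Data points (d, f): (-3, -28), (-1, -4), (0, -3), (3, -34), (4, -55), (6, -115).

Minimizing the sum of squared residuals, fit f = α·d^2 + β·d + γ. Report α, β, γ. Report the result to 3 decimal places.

From the data, Σd^2·d^2 = 1715, Σd^2·d = 279, Σd^2 = 71, Σd·d = 71, Σd = 9, Σ1 = 6.
For Xᵀf: Σd^2·f = -5582, Σd·f = -924, Σf = -239.
XᵀX·[α, β, γ]ᵀ = Xᵀf becomes [[1715, 279, 71]; [279, 71, 9]; [71, 9, 6]]·[α, β, γ]ᵀ = [-5582, -924, -239]ᵀ.
Row-reducing yields α = -793/268, β = -29523/30820, γ = -52119/15410.

α = -2.959, β = -0.958, γ = -3.382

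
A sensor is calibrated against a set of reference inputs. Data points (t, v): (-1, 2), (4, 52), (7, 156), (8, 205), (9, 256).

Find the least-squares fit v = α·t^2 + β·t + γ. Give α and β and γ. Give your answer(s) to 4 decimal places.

From the data, Σt^2·t^2 = 13315, Σt^2·t = 1647, Σt^2 = 211, Σt·t = 211, Σt = 27, Σ1 = 5.
Moment sums: Σt^2·v = 42334, Σt·v = 5242, Σv = 671.
So AᵀA·[α, β, γ]ᵀ = Aᵀv: [[13315, 1647, 211]; [1647, 211, 27]; [211, 27, 5]]·[α, β, γ]ᵀ = [42334, 5242, 671]ᵀ.
Row-reducing yields α = 115449/37408, β = 29857/37408, γ = -6511/18704.

α = 3.0862, β = 0.7981, γ = -0.3481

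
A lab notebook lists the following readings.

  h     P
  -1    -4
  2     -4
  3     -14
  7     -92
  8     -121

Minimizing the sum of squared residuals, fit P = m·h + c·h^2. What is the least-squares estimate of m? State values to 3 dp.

Normal-equation sums: Σh·h = 127, Σh·h^2 = 889, Σh^2·h^2 = 6595.
For AᵀP: Σh·P = -1658, Σh^2·P = -12398.
So AᵀA·[m, c]ᵀ = AᵀP: [[127, 889]; [889, 6595]]·[m, c]ᵀ = [-1658, -12398]ᵀ.
Eliminating c: 6595·(row 1) − 889·(row 2) gives 47244·m = 6595·(-1658) − 889·(-12398) = 87312, so m = 7276/3937.
Then c = ((-12398) − 889·(7276/3937))/6595 = -66/31.

m = 1.848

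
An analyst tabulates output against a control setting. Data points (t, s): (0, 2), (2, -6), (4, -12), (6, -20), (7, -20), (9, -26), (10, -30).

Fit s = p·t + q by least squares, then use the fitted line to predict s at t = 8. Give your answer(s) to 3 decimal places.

AᵀA·[p, q]ᵀ = Aᵀs reads: 286·p + 38·q = -854;  38·p + 7·q = -112.
(Σt·t = 286, Σt = 38, Σ1 = 7, Σt·s = -854, Σs = -112.)
Δ = 286·7 − 38² = 558.
p = ((-854)·7 − 38·(-112))/558 = -287/93; q = (286·(-112) − 38·(-854))/558 = 70/93.
At t = 8: ŝ = (-287/93)·(8) + (70/93)·(1) = -742/31.

ŝ = -23.935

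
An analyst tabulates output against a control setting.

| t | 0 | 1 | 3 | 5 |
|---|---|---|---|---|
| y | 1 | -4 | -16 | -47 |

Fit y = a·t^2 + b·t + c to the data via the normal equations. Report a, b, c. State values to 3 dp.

a = -1.790, b = -0.378, c = 0.015

Forming AᵀA = [[707, 153, 35]; [153, 35, 9]; [35, 9, 4]] and Aᵀy = [-1323, -287, -66]ᵀ gives AᵀA·[a, b, c]ᵀ = Aᵀy.
Row-reducing yields a = -1425/796, b = -301/796, c = 3/199.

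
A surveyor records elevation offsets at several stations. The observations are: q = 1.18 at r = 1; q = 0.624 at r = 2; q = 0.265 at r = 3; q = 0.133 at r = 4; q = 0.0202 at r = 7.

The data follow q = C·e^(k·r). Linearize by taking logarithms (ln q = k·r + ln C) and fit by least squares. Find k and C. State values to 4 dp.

k = -0.6822, C = 2.2455

Let Y = ln q. Fitting Y = k·r + ln C by least squares:
Σr = 17.0000, Σ(r)² = 79.0000, Σln q = -7.5536, Σr·ln q = -40.1459.
Normal system: [[79.0000, 17.0000]; [17.0000, 5]]·[k, ln C]ᵀ = [-40.1459, -7.5536]ᵀ.
Δ = 79.0000·5 − (17.0000)² = 106.0000; k = (-40.1459·5 − 17.0000·-7.5536)/106.0000 = -0.68225, ln C = (79.0000·-7.5536 − 17.0000·-40.1459)/106.0000 = 0.80893, so C = exp(0.80893) = 2.24550.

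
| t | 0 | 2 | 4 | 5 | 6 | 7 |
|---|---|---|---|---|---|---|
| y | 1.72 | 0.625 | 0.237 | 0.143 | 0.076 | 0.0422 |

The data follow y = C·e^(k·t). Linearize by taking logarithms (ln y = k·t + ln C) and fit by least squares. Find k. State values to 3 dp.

Linearized form: ln y = k·t + ln C. From the 6 transformed points,
Σt = 24.0000, Σ(t)² = 130.0000, Σln y = -9.0546, Σt·ln y = -54.0428.
Normal system: [[130.0000, 24.0000]; [24.0000, 6]]·[k, ln C]ᵀ = [-54.0428, -9.0546]ᵀ.
Slope k = (n·Σt·ln y − Σt·Σln y)/(n·Σ(t)² − (Σt)²) = (6·-54.0428 − 24.0000·-9.0546)/204.0000 = -0.52424; ln C = (Σln y − k·Σt)/n = 0.58786.

k = -0.524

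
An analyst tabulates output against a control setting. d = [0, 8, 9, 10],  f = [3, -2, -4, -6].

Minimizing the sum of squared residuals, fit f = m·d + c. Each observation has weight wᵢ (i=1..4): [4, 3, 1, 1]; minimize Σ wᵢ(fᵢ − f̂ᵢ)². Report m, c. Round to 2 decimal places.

MᵀWM·[m, c]ᵀ = MᵀWf reads: 373·m + 43·c = -144;  43·m + 9·c = -4.
(Σwᵢ·d·d = 373, Σwᵢ·d = 43, Σwᵢ·1 = 9, Σwᵢ·d·f = -144, Σwᵢ·f = -4.)
Eliminating c: 9·(row 1) − 43·(row 2) gives 1508·m = 9·(-144) − 43·(-4) = -1124, so m = -281/377.
Then c = ((-4) − 43·(-281/377))/9 = 1175/377.

m = -0.75, c = 3.12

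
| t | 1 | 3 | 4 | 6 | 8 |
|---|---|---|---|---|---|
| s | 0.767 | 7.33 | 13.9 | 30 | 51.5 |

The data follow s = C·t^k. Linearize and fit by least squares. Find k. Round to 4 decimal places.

Let Y = ln s. Fitting Y = k·ln t + ln C by least squares:
Over the data: Σln t = 6.3561, Σ(ln t)² = 10.6632, Σln s = 11.7014, Σln t·ln s = 20.1274.
Normal system: [[10.6632, 6.3561]; [6.3561, 5]]·[k, ln C]ᵀ = [20.1274, 11.7014]ᵀ.
Slope k = (n·Σln t·ln s − Σln t·Σln s)/(n·Σ(ln t)² − (Σln t)²) = (5·20.1274 − 6.3561·11.7014)/12.9161 = 2.03326; ln C = (Σln s − k·Σln t)/n = -0.24445.

k = 2.0333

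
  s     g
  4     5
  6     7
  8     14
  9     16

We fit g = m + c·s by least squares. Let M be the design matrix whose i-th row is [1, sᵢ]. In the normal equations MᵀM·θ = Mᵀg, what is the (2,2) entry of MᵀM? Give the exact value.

197

Row 2 ↔ basis s, column 2 ↔ basis s, so (MᵀM)_{2,2} = Σᵢ (s)·(s) = (4)·(4) + (6)·(6) + (8)·(8) + (9)·(9) = 197.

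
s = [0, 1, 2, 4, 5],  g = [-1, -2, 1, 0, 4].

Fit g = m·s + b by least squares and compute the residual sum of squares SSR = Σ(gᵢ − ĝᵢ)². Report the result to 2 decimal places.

SSR = 7.77

Entries of MᵀM: Σs·s = 46, Σs = 12, Σ1 = 5.
Right-hand side: Σs·g = 20, Σg = 2.
MᵀM·[m, b]ᵀ = Mᵀg becomes [[46, 12]; [12, 5]]·[m, b]ᵀ = [20, 2]ᵀ.
Eliminating b: 5·(row 1) − 12·(row 2) gives 86·m = 5·20 − 12·2 = 76, so m = 38/43.
Then b = (2 − 12·(38/43))/5 = -74/43.
Residuals: 31/43, -50/43, 41/43, -78/43, 56/43; SSR = 334/43.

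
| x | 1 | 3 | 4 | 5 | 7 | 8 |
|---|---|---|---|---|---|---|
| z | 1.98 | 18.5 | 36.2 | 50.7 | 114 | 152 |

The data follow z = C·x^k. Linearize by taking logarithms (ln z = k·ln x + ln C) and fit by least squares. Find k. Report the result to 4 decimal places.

Linearized form: ln z = k·ln x + ln C. From the 6 transformed points,
XᵀX = [[13.8297, 8.1197]; [8.1197, 6]], rhs = [34.1626, 20.8759]ᵀ  (here Σln x = 8.1197, Σ(ln x)² = 13.8297, Σln z = 20.8759, Σln x·ln z = 34.1626).
Slope k = (n·Σln x·ln z − Σln x·Σln z)/(n·Σ(ln x)² − (Σln x)²) = (6·34.1626 − 8.1197·20.8759)/17.0487 = 2.08048; ln C = (Σln z − k·Σln x)/n = 0.66385.

k = 2.0805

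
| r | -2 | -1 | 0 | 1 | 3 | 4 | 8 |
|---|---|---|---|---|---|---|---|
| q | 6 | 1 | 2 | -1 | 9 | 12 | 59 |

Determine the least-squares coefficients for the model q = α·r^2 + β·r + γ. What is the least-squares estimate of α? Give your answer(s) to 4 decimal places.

α = 1.0094

With design matrix M, MᵀM = [[4451, 595, 95]; [595, 95, 13]; [95, 13, 7]] and Mᵀq = [4073, 533, 88]ᵀ.
Solving the 3×3 system (Gaussian elimination) gives α = 172499/170898, β = -127639/170898, γ = 7403/28483.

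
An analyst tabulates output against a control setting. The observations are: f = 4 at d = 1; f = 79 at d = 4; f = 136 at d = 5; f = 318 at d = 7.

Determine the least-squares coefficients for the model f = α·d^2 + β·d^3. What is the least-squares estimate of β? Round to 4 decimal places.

β = 0.5201

Entries of MᵀM: Σd^2·d^2 = 3283, Σd^2·d^3 = 20957, Σd^3·d^3 = 137371.
Right-hand side: Σd^2·f = 20250, Σd^3·f = 131134.
Normal equations: [[3283, 20957]; [20957, 137371]]·[α, β]ᵀ = [20250, 131134]ᵀ.
Δ = 3283·137371 − 20957² = 11793144.
α = (20250·137371 − 20957·131134)/11793144 = 4198439/1474143; β = (3283·131134 − 20957·20250)/11793144 = 766709/1474143.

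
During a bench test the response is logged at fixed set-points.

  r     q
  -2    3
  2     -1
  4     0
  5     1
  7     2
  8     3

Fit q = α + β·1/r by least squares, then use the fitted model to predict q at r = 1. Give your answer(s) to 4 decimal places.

The normal system XᵀX·[α, β]ᵀ = Xᵀq is [[6, 201/280]; [201/280, 50061/78400]]·[α, β]ᵀ = [8, -319/280]ᵀ.
Δ = 6·(50061/78400) − (201/280)² = 51993/15680.
α = (8·(50061/78400) − (201/280)·(-319/280))/(51993/15680) = 51623/28885; β = (6·(-319/280) − (201/280)·8)/(51993/15680) = -65744/17331.
At r = 1: q̂ = (51623/28885)·(1) + (-65744/17331)·(1) = -173851/86655.

q̂ = -2.0062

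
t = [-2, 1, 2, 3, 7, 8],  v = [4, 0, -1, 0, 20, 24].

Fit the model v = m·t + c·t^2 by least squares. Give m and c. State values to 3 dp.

Sums needed: Σt·t = 131, Σt·t^2 = 883, Σt^2·t^2 = 6611.
For Aᵀv: Σt·v = 322, Σt^2·v = 2528.
Eliminating c: 6611·(row 1) − 883·(row 2) gives 86352·m = 6611·322 − 883·2528 = -103482, so m = -17247/14392.
Then c = (2528 − 883·(-17247/14392))/6611 = 7807/14392.

m = -1.198, c = 0.542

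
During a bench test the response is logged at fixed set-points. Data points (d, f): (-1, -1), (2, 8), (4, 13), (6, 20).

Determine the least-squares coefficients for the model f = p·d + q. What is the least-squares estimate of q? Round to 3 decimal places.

MᵀM·[p, q]ᵀ = Mᵀf reads: 57·p + 11·q = 189;  11·p + 4·q = 40.
(Σd·d = 57, Σd = 11, Σ1 = 4, Σd·f = 189, Σf = 40.)
Eliminating q: 4·(row 1) − 11·(row 2) gives 107·p = 4·189 − 11·40 = 316, so p = 316/107.
Then q = (40 − 11·(316/107))/4 = 201/107.

q = 1.879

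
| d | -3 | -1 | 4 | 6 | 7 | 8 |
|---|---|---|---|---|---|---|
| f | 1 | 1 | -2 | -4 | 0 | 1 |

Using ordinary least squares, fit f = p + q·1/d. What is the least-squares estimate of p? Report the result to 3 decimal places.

p = -0.750

Sums needed: Σ1 = 6, Σ1/d = -109/168, Σ1/d·1/d = 34925/28224.
For Aᵀf: Σf = -3, Σ1/d·f = -19/8.
So AᵀA·[p, q]ᵀ = Aᵀf: [[6, -109/168]; [-109/168, 34925/28224]]·[p, q]ᵀ = [-3, -19/8]ᵀ.
det = 6·(34925/28224) − (-109/168)² = 197669/28224.
p = ((-3)·(34925/28224) − (-109/168)·(-19/8))/(197669/28224) = -148266/197669; q = (6·(-19/8) − (-109/168)·(-3))/(197669/28224) = -457128/197669.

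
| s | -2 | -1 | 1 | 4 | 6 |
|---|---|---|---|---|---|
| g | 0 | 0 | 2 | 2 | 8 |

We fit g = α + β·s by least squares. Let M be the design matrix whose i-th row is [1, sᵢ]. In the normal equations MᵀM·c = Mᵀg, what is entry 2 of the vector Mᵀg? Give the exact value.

Entry 2 ↔ basis s, so (Mᵀg)_{2} = Σᵢ (s)·gᵢ = (-2)·(0) + (-1)·(0) + (1)·(2) + (4)·(2) + (6)·(8) = 58.

58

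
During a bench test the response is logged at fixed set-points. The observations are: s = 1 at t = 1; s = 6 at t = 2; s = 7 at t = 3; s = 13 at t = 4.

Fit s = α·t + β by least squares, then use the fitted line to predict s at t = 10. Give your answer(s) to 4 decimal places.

From the data, Σt·t = 30, Σt = 10, Σ1 = 4.
For Xᵀs: Σt·s = 86, Σs = 27.
Δ = 30·4 − 10² = 20.
α = (86·4 − 10·27)/20 = 37/10; β = (30·27 − 10·86)/20 = -5/2.
At t = 10: ŝ = (37/10)·(10) + (-5/2)·(1) = 69/2.

ŝ = 34.5000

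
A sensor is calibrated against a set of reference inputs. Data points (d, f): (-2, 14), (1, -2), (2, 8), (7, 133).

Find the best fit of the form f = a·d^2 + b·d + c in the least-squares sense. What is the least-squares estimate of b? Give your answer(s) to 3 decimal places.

b = -1.765

Setting ∂/∂a … = 0 gives: 2434·a + 344·b + 58·c = 6603;  344·a + 58·b + 8·c = 917;  58·a + 8·b + 4·c = 153.
(Σd^2·d^2 = 2434, Σd^2·d = 344, Σd^2 = 58, Σd·d = 58, Σd = 8, Σ1 = 4, Σd^2·f = 6603, Σd·f = 917, Σf = 153.)
Row-reducing yields a = 14947/4974, b = -2927/1658, c = -4457/2487.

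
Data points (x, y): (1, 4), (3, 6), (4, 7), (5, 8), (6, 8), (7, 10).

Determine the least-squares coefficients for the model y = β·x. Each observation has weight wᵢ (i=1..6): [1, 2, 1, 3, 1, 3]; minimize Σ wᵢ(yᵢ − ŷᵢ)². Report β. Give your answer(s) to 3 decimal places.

β = 1.522

Forming MᵀWM = [[293]] and MᵀWy = [446]ᵀ gives MᵀWM·[β]ᵀ = MᵀWy.
Hence β = 446 / 293 ≈ 1.52218.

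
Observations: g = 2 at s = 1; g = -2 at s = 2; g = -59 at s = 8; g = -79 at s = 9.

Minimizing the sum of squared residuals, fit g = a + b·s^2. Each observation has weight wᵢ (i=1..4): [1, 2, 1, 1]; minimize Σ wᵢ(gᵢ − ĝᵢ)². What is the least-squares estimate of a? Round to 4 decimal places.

a = 2.4385

The normal system XᵀWX·[a, b]ᵀ = XᵀWg is [[5, 154]; [154, 10690]]·[a, b]ᵀ = [-140, -10189]ᵀ.
det = 5·10690 − 154² = 29734.
a = ((-140)·10690 − 154·(-10189))/29734 = 36253/14867; b = (5·(-10189) − 154·(-140))/29734 = -29385/29734.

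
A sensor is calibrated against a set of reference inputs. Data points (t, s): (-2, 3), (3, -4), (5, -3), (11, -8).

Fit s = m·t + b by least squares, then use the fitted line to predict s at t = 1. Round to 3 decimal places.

ŝ = -0.378

With design matrix A, AᵀA = [[159, 17]; [17, 4]] and Aᵀs = [-121, -12]ᵀ.
det = 159·4 − 17² = 347.
m = ((-121)·4 − 17·(-12))/347 = -280/347; b = (159·(-12) − 17·(-121))/347 = 149/347.
At t = 1: ŝ = (-280/347)·(1) + (149/347)·(1) = -131/347.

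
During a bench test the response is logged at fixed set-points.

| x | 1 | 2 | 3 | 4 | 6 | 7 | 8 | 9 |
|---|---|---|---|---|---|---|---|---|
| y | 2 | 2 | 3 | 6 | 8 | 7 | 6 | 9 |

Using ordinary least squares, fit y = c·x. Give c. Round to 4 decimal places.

c = 1.0192

Normal-equation sums: Σx·x = 260.
And Σx·y = 265.
c = 265/260 = 1.01923.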